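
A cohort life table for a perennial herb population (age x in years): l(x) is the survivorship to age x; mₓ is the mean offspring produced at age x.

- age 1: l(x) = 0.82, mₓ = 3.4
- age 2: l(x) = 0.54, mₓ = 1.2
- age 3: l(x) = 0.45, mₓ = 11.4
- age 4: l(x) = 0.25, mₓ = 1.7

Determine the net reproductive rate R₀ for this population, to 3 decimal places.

R₀ = Σ l(x) mₓ:
  age 1: 0.82 × 3.4 = 2.7880
  age 2: 0.54 × 1.2 = 0.6480
  age 3: 0.45 × 11.4 = 5.1300
  age 4: 0.25 × 1.7 = 0.4250
R₀ = 2.7880 + 0.6480 + 5.1300 + 0.4250 = 8.9910

8.991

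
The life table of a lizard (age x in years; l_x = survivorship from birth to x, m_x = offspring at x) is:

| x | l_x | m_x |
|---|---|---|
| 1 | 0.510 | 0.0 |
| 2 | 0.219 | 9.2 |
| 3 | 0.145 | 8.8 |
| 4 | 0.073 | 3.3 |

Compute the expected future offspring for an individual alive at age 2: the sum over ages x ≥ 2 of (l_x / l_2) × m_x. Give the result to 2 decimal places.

l_2 = 0.219. Conditional survival from age 2 to x is l_x / l_2.
  x=2: (0.219/0.219) × 9.2 = 9.2000
  x=3: (0.145/0.219) × 8.8 = 5.8265
  x=4: (0.073/0.219) × 3.3 = 1.1000
Sum = 9.2000 + 5.8265 + 1.1000 = 16.1265

16.13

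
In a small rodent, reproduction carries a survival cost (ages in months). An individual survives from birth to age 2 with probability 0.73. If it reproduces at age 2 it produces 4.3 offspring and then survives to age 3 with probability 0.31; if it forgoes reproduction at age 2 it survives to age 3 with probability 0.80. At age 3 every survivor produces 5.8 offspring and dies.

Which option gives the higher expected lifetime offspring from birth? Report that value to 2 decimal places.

breed at age 2: R₀ = 0.73 × (4.3 + 0.31 × 5.8) = 0.73 × 6.0980 = 4.4515
delay to age 3: R₀ = 0.73 × (0.80 × 5.8) = 0.73 × 4.6400 = 3.3872
Higher: breed at age 2 (4.4515).

4.45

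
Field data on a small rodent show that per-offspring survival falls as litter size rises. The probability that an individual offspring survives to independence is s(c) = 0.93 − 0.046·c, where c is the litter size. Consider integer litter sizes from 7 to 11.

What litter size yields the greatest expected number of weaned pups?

10

Expected weaned pups = c × s(c):
  c=7: 7 × 0.608 = 4.256
  c=8: 8 × 0.562 = 4.496
  c=9: 9 × 0.516 = 4.644
  c=10: 10 × 0.470 = 4.700
  c=11: 11 × 0.424 = 4.664
Maximum at c = 10 (4.700 weaned pups).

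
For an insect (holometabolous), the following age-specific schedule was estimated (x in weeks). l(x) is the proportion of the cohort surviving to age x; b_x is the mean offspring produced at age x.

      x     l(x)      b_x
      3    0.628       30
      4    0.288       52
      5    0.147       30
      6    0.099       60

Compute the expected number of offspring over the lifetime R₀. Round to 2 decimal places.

44.17

R₀ = Σ l(x) b_x:
  age 3: 0.628 × 30 = 18.8400
  age 4: 0.288 × 52 = 14.9760
  age 5: 0.147 × 30 = 4.4100
  age 6: 0.099 × 60 = 5.9400
R₀ = 18.8400 + 14.9760 + 4.4100 + 5.9400 = 44.1660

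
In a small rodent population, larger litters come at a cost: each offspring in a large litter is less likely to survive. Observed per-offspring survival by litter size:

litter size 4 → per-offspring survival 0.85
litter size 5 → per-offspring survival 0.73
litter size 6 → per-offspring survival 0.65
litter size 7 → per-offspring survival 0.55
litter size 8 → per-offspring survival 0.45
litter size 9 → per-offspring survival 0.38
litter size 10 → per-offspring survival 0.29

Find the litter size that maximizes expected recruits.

Expected recruits = c × s(c):
  c=4: 4 × 0.85 = 3.400
  c=5: 5 × 0.73 = 3.650
  c=6: 6 × 0.65 = 3.900
  c=7: 7 × 0.55 = 3.850
  c=8: 8 × 0.45 = 3.600
  c=9: 9 × 0.38 = 3.420
  c=10: 10 × 0.29 = 2.900
Maximum at c = 6 (3.900 recruits).

6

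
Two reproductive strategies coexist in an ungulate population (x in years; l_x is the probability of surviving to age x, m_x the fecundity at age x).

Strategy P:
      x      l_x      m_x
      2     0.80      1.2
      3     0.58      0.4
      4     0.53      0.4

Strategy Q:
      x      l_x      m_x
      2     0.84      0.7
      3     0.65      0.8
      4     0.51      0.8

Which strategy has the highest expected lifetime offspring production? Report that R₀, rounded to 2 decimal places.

1.52

Strategy P: R₀ = 0.80×1.2 + 0.58×0.4 + 0.53×0.4 = 1.4040
Strategy Q: R₀ = 0.84×0.7 + 0.65×0.8 + 0.51×0.8 = 1.5160
Highest R₀: strategy Q with 1.5160.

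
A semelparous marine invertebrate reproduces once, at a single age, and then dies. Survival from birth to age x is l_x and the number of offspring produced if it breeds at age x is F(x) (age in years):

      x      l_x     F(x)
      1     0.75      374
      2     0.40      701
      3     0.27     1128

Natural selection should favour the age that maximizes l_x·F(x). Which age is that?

Expected offspring if breeding at age x = l_x × F(x):
  age 1: 0.75 × 374 = 280.500
  age 2: 0.40 × 701 = 280.400
  age 3: 0.27 × 1128 = 304.560
Maximum at age 3 (304.560).

3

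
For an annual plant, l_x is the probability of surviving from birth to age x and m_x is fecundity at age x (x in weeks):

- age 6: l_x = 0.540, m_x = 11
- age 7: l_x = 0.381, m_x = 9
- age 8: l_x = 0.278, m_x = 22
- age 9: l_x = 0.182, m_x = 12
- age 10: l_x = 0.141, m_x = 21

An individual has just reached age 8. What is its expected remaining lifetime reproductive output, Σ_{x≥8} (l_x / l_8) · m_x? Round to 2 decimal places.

l_8 = 0.278. Conditional survival from age 8 to x is l_x / l_8.
  x=8: (0.278/0.278) × 22 = 22.0000
  x=9: (0.182/0.278) × 12 = 7.8561
  x=10: (0.141/0.278) × 21 = 10.6511
Sum = 22.0000 + 7.8561 + 10.6511 = 40.5072

40.51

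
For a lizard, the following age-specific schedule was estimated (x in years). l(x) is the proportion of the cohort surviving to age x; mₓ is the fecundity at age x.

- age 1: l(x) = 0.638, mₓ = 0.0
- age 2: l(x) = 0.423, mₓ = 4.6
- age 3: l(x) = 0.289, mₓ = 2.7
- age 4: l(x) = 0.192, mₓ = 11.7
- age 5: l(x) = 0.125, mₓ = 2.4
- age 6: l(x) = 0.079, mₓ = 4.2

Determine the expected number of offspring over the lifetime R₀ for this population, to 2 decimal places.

5.60

R₀ = Σ l(x) mₓ:
  age 1: 0.638 × 0.0 = 0.0000
  age 2: 0.423 × 4.6 = 1.9458
  age 3: 0.289 × 2.7 = 0.7803
  age 4: 0.192 × 11.7 = 2.2464
  age 5: 0.125 × 2.4 = 0.3000
  age 6: 0.079 × 4.2 = 0.3318
R₀ = 0.0000 + 1.9458 + 0.7803 + 2.2464 + 0.3000 + 0.3318 = 5.6043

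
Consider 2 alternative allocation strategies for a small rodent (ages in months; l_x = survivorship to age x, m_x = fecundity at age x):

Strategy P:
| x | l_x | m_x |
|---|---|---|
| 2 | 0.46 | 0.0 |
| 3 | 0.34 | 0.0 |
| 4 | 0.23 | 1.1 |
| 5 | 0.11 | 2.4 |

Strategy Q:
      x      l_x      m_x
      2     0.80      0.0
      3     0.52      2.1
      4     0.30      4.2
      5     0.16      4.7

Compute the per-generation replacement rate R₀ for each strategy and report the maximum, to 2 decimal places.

3.10

Strategy P: R₀ = 0.46×0.0 + 0.34×0.0 + 0.23×1.1 + 0.11×2.4 = 0.5170
Strategy Q: R₀ = 0.80×0.0 + 0.52×2.1 + 0.30×4.2 + 0.16×4.7 = 3.1040
Highest R₀: strategy Q with 3.1040.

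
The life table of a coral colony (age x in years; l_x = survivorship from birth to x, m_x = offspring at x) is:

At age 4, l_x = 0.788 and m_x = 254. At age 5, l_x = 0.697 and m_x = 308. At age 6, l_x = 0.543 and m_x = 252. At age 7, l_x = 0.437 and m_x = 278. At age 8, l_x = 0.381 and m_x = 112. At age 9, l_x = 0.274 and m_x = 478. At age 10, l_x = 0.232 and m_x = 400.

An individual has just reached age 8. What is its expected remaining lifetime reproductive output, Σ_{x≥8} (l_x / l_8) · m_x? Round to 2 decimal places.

l_8 = 0.381. Conditional survival from age 8 to x is l_x / l_8.
  x=8: (0.381/0.381) × 112 = 112.0000
  x=9: (0.274/0.381) × 478 = 343.7585
  x=10: (0.232/0.381) × 400 = 243.5696
Sum = 112.0000 + 343.7585 + 243.5696 = 699.3281

699.33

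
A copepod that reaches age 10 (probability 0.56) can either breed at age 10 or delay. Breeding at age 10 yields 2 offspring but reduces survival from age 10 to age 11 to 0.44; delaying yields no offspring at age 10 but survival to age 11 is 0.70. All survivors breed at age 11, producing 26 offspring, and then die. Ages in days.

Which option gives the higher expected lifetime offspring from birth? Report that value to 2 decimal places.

10.19

breed at age 10: R₀ = 0.56 × (2 + 0.44 × 26) = 0.56 × 13.4400 = 7.5264
delay to age 11: R₀ = 0.56 × (0.70 × 26) = 0.56 × 18.2000 = 10.1920
Higher: delay to age 11 (10.1920).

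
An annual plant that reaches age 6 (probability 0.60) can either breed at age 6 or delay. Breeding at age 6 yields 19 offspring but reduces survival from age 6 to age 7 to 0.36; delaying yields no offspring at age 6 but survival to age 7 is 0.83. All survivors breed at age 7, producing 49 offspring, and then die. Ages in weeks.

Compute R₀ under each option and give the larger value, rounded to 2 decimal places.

24.40

breed at age 6: R₀ = 0.60 × (19 + 0.36 × 49) = 0.60 × 36.6400 = 21.9840
delay to age 7: R₀ = 0.60 × (0.83 × 49) = 0.60 × 40.6700 = 24.4020
Higher: delay to age 7 (24.4020).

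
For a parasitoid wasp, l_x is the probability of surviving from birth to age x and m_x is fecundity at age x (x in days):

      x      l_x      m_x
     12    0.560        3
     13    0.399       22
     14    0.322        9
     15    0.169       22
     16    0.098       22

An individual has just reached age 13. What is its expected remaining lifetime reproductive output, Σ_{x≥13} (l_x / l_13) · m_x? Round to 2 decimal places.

l_13 = 0.399. Conditional survival from age 13 to x is l_x / l_13.
  x=13: (0.399/0.399) × 22 = 22.0000
  x=14: (0.322/0.399) × 9 = 7.2632
  x=15: (0.169/0.399) × 22 = 9.3183
  x=16: (0.098/0.399) × 22 = 5.4035
Sum = 22.0000 + 7.2632 + 9.3183 + 5.4035 = 43.9850

43.98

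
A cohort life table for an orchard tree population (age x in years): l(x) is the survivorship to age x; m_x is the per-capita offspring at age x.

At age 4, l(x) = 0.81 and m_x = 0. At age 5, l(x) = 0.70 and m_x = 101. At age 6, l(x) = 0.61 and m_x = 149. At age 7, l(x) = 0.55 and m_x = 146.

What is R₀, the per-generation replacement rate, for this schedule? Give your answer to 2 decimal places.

R₀ = Σ l(x) m_x:
  age 4: 0.81 × 0 = 0.0000
  age 5: 0.70 × 101 = 70.7000
  age 6: 0.61 × 149 = 90.8900
  age 7: 0.55 × 146 = 80.3000
R₀ = 0.0000 + 70.7000 + 90.8900 + 80.3000 = 241.8900

241.89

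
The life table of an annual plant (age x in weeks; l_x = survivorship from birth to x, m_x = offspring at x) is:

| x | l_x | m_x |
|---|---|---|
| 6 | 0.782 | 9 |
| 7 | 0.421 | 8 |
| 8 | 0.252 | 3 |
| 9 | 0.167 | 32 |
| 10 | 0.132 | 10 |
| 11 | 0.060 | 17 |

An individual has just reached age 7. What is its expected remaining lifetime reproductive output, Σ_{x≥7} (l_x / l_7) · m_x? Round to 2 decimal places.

28.05

l_7 = 0.421. Conditional survival from age 7 to x is l_x / l_7.
  x=7: (0.421/0.421) × 8 = 8.0000
  x=8: (0.252/0.421) × 3 = 1.7957
  x=9: (0.167/0.421) × 32 = 12.6936
  x=10: (0.132/0.421) × 10 = 3.1354
  x=11: (0.060/0.421) × 17 = 2.4228
Sum = 8.0000 + 1.7957 + 12.6936 + 3.1354 + 2.4228 = 28.0475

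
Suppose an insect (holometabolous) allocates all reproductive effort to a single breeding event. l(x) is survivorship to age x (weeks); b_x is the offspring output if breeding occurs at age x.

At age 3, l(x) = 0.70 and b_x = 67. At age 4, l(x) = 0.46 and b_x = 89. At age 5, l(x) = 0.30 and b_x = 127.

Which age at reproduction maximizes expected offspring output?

Expected offspring if breeding at age x = l(x) × b_x:
  age 3: 0.70 × 67 = 46.900
  age 4: 0.46 × 89 = 40.940
  age 5: 0.30 × 127 = 38.100
Maximum at age 3 (46.900).

3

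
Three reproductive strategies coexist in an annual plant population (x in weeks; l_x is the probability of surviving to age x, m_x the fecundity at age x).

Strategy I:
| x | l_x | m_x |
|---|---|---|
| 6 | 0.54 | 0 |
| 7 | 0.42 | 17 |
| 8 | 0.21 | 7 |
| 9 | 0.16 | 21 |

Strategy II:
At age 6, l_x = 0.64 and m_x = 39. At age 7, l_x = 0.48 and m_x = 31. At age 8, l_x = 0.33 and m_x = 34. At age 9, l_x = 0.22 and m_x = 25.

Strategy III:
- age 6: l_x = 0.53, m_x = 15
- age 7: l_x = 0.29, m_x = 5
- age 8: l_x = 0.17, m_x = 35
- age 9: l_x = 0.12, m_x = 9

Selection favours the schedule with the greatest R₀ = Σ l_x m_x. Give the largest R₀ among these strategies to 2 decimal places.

Strategy I: R₀ = 0.54×0 + 0.42×17 + 0.21×7 + 0.16×21 = 11.9700
Strategy II: R₀ = 0.64×39 + 0.48×31 + 0.33×34 + 0.22×25 = 56.5600
Strategy III: R₀ = 0.53×15 + 0.29×5 + 0.17×35 + 0.12×9 = 16.4300
Highest R₀: strategy II with 56.5600.

56.56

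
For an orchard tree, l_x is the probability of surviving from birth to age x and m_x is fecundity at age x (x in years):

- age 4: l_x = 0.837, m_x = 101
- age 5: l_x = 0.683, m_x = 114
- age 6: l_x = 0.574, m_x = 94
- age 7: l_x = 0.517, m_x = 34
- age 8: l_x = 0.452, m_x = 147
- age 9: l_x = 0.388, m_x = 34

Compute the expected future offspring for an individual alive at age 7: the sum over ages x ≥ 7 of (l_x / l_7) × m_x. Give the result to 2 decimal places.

188.03

l_7 = 0.517. Conditional survival from age 7 to x is l_x / l_7.
  x=7: (0.517/0.517) × 34 = 34.0000
  x=8: (0.452/0.517) × 147 = 128.5184
  x=9: (0.388/0.517) × 34 = 25.5164
Sum = 34.0000 + 128.5184 + 25.5164 = 188.0348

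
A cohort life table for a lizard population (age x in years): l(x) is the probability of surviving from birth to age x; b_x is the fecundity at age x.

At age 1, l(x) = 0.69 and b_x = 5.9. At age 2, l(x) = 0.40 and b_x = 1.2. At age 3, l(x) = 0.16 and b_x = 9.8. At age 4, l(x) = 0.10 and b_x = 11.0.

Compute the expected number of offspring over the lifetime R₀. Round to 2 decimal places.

7.22

R₀ = Σ l(x) b_x:
  age 1: 0.69 × 5.9 = 4.0710
  age 2: 0.40 × 1.2 = 0.4800
  age 3: 0.16 × 9.8 = 1.5680
  age 4: 0.10 × 11.0 = 1.1000
R₀ = 4.0710 + 0.4800 + 1.5680 + 1.1000 = 7.2190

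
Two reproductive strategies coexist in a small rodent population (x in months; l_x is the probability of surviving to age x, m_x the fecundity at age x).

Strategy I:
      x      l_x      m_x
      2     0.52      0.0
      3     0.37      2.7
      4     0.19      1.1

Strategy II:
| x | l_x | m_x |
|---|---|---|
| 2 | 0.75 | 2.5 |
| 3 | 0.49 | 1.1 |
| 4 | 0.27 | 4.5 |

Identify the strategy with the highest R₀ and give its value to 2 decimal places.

3.63

Strategy I: R₀ = 0.52×0.0 + 0.37×2.7 + 0.19×1.1 = 1.2080
Strategy II: R₀ = 0.75×2.5 + 0.49×1.1 + 0.27×4.5 = 3.6290
Highest R₀: strategy II with 3.6290.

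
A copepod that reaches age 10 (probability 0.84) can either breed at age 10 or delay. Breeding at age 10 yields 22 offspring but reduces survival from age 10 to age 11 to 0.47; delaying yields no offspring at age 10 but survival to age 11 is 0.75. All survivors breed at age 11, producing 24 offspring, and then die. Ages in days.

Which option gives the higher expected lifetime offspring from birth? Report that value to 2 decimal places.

27.96

breed at age 10: R₀ = 0.84 × (22 + 0.47 × 24) = 0.84 × 33.2800 = 27.9552
delay to age 11: R₀ = 0.84 × (0.75 × 24) = 0.84 × 18.0000 = 15.1200
Higher: breed at age 10 (27.9552).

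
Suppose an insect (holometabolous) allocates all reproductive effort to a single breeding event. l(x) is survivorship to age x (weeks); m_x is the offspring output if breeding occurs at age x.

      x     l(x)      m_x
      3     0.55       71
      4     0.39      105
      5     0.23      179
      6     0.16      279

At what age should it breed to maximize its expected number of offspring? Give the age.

6

Expected offspring if breeding at age x = l(x) × m_x:
  age 3: 0.55 × 71 = 39.050
  age 4: 0.39 × 105 = 40.950
  age 5: 0.23 × 179 = 41.170
  age 6: 0.16 × 279 = 44.640
Maximum at age 6 (44.640).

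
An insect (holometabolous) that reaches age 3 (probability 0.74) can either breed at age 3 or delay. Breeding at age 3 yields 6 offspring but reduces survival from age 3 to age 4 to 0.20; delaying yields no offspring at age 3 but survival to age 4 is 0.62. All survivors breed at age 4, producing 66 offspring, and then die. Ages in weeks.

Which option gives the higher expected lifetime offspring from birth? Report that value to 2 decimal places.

breed at age 3: R₀ = 0.74 × (6 + 0.20 × 66) = 0.74 × 19.2000 = 14.2080
delay to age 4: R₀ = 0.74 × (0.62 × 66) = 0.74 × 40.9200 = 30.2808
Higher: delay to age 4 (30.2808).

30.28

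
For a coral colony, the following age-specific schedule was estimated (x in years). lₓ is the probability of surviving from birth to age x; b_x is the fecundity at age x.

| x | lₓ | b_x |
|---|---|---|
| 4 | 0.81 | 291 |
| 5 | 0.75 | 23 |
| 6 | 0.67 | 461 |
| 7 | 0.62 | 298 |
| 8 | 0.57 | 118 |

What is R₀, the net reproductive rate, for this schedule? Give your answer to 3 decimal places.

R₀ = Σ lₓ b_x:
  age 4: 0.81 × 291 = 235.7100
  age 5: 0.75 × 23 = 17.2500
  age 6: 0.67 × 461 = 308.8700
  age 7: 0.62 × 298 = 184.7600
  age 8: 0.57 × 118 = 67.2600
R₀ = 235.7100 + 17.2500 + 308.8700 + 184.7600 + 67.2600 = 813.8500

813.850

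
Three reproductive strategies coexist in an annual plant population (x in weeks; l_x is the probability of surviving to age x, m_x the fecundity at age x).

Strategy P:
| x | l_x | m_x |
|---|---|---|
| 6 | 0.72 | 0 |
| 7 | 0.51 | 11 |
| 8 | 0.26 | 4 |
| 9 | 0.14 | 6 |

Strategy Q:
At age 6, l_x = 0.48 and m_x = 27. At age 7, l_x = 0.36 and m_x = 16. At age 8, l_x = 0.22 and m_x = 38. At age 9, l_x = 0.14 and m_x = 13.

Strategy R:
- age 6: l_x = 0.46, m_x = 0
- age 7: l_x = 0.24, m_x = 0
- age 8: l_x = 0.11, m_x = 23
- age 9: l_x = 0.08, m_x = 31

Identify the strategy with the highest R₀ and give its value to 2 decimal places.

Strategy P: R₀ = 0.72×0 + 0.51×11 + 0.26×4 + 0.14×6 = 7.4900
Strategy Q: R₀ = 0.48×27 + 0.36×16 + 0.22×38 + 0.14×13 = 28.9000
Strategy R: R₀ = 0.46×0 + 0.24×0 + 0.11×23 + 0.08×31 = 5.0100
Highest R₀: strategy Q with 28.9000.

28.90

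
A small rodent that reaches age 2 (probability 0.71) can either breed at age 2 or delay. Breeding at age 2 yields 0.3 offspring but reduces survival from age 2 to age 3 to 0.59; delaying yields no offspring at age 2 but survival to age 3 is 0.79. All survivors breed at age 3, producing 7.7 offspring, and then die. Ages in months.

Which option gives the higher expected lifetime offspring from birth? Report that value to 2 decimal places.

breed at age 2: R₀ = 0.71 × (0.3 + 0.59 × 7.7) = 0.71 × 4.8430 = 3.4385
delay to age 3: R₀ = 0.71 × (0.79 × 7.7) = 0.71 × 6.0830 = 4.3189
Higher: delay to age 3 (4.3189).

4.32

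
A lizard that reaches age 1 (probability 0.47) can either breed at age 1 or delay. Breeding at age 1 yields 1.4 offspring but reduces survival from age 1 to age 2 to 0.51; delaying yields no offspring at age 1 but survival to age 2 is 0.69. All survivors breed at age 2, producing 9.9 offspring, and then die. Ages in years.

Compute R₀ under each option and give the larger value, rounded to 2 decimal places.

breed at age 1: R₀ = 0.47 × (1.4 + 0.51 × 9.9) = 0.47 × 6.4490 = 3.0310
delay to age 2: R₀ = 0.47 × (0.69 × 9.9) = 0.47 × 6.8310 = 3.2106
Higher: delay to age 2 (3.2106).

3.21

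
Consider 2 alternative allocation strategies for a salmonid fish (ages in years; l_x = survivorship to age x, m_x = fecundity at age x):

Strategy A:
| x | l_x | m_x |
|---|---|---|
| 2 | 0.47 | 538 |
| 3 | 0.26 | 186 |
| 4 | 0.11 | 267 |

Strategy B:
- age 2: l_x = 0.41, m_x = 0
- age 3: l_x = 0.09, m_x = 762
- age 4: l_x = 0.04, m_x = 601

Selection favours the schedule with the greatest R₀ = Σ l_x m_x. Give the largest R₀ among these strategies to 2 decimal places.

330.59

Strategy A: R₀ = 0.47×538 + 0.26×186 + 0.11×267 = 330.5900
Strategy B: R₀ = 0.41×0 + 0.09×762 + 0.04×601 = 92.6200
Highest R₀: strategy A with 330.5900.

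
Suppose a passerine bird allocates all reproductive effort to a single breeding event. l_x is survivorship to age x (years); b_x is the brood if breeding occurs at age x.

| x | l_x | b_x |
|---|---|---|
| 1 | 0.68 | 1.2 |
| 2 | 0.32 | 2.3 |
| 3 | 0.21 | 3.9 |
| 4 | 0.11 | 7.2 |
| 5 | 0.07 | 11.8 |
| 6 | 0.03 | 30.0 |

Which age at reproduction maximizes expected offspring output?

6

Expected offspring if breeding at age x = l_x × b_x:
  age 1: 0.68 × 1.2 = 0.816
  age 2: 0.32 × 2.3 = 0.736
  age 3: 0.21 × 3.9 = 0.819
  age 4: 0.11 × 7.2 = 0.792
  age 5: 0.07 × 11.8 = 0.826
  age 6: 0.03 × 30.0 = 0.900
Maximum at age 6 (0.900).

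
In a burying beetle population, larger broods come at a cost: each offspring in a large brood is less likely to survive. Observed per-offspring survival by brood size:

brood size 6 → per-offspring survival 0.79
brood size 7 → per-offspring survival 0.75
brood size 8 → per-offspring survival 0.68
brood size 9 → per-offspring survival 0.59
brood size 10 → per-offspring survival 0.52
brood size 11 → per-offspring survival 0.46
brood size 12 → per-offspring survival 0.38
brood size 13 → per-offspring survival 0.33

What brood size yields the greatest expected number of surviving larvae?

8

Expected surviving larvae = c × s(c):
  c=6: 6 × 0.79 = 4.740
  c=7: 7 × 0.75 = 5.250
  c=8: 8 × 0.68 = 5.440
  c=9: 9 × 0.59 = 5.310
  c=10: 10 × 0.52 = 5.200
  c=11: 11 × 0.46 = 5.060
  c=12: 12 × 0.38 = 4.560
  c=13: 13 × 0.33 = 4.290
Maximum at c = 8 (5.440 surviving larvae).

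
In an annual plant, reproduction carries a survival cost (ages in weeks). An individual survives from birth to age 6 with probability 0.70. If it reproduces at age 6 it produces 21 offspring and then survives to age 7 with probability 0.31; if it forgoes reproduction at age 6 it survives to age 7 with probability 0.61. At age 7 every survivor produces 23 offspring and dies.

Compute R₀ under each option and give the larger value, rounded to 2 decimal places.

19.69

breed at age 6: R₀ = 0.70 × (21 + 0.31 × 23) = 0.70 × 28.1300 = 19.6910
delay to age 7: R₀ = 0.70 × (0.61 × 23) = 0.70 × 14.0300 = 9.8210
Higher: breed at age 6 (19.6910).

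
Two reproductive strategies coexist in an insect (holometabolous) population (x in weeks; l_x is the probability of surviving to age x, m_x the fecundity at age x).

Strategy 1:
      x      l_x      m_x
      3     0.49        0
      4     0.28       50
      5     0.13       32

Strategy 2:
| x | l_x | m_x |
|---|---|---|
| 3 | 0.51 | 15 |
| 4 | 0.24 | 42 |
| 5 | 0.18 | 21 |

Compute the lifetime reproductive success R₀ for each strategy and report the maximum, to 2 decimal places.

21.51

Strategy 1: R₀ = 0.49×0 + 0.28×50 + 0.13×32 = 18.1600
Strategy 2: R₀ = 0.51×15 + 0.24×42 + 0.18×21 = 21.5100
Highest R₀: strategy 2 with 21.5100.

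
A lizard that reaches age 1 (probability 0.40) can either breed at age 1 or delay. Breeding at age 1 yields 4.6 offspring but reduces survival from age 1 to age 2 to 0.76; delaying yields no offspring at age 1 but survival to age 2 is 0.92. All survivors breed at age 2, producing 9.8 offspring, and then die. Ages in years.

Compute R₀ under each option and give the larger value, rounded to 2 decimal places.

breed at age 1: R₀ = 0.40 × (4.6 + 0.76 × 9.8) = 0.40 × 12.0480 = 4.8192
delay to age 2: R₀ = 0.40 × (0.92 × 9.8) = 0.40 × 9.0160 = 3.6064
Higher: breed at age 1 (4.8192).

4.82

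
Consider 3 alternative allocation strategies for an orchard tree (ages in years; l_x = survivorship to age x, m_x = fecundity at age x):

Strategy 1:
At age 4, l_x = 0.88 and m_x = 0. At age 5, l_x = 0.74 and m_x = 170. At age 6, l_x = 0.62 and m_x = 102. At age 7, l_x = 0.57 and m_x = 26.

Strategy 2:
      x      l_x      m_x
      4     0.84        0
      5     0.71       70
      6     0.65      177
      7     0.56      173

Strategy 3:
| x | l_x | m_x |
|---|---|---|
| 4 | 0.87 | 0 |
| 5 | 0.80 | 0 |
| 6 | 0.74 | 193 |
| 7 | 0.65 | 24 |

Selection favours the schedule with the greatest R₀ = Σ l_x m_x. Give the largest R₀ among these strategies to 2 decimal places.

Strategy 1: R₀ = 0.88×0 + 0.74×170 + 0.62×102 + 0.57×26 = 203.8600
Strategy 2: R₀ = 0.84×0 + 0.71×70 + 0.65×177 + 0.56×173 = 261.6300
Strategy 3: R₀ = 0.87×0 + 0.80×0 + 0.74×193 + 0.65×24 = 158.4200
Highest R₀: strategy 2 with 261.6300.

261.63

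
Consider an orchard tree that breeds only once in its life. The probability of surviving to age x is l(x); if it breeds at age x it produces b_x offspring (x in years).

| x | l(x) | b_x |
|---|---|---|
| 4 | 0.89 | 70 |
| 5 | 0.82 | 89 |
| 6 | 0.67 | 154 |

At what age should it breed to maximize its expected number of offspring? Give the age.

Expected offspring if breeding at age x = l(x) × b_x:
  age 4: 0.89 × 70 = 62.300
  age 5: 0.82 × 89 = 72.980
  age 6: 0.67 × 154 = 103.180
Maximum at age 6 (103.180).

6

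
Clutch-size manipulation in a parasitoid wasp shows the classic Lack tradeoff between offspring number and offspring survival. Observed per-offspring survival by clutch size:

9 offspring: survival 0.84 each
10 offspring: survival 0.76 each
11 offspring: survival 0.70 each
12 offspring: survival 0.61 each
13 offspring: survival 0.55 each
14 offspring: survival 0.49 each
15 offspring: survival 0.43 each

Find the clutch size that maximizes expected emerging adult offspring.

Expected emerging adult offspring = c × s(c):
  c=9: 9 × 0.84 = 7.560
  c=10: 10 × 0.76 = 7.600
  c=11: 11 × 0.70 = 7.700
  c=12: 12 × 0.61 = 7.320
  c=13: 13 × 0.55 = 7.150
  c=14: 14 × 0.49 = 6.860
  c=15: 15 × 0.43 = 6.450
Maximum at c = 11 (7.700 emerging adult offspring).

11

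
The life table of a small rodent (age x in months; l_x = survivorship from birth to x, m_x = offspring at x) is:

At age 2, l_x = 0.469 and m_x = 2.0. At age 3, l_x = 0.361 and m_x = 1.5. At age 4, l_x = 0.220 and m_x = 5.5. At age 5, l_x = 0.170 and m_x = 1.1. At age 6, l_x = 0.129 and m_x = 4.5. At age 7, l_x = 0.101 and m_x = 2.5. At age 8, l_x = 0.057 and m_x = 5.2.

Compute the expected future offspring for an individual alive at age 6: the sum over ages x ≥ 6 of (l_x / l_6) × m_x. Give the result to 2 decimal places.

l_6 = 0.129. Conditional survival from age 6 to x is l_x / l_6.
  x=6: (0.129/0.129) × 4.5 = 4.5000
  x=7: (0.101/0.129) × 2.5 = 1.9574
  x=8: (0.057/0.129) × 5.2 = 2.2977
Sum = 4.5000 + 1.9574 + 2.2977 = 8.7550

8.76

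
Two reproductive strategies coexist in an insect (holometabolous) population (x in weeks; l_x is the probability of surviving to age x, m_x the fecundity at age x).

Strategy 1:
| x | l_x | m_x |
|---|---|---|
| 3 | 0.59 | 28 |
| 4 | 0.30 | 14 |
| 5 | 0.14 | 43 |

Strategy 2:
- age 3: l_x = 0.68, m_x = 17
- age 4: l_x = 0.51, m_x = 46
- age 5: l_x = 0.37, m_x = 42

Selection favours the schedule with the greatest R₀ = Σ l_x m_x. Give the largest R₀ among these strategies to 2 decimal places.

Strategy 1: R₀ = 0.59×28 + 0.30×14 + 0.14×43 = 26.7400
Strategy 2: R₀ = 0.68×17 + 0.51×46 + 0.37×42 = 50.5600
Highest R₀: strategy 2 with 50.5600.

50.56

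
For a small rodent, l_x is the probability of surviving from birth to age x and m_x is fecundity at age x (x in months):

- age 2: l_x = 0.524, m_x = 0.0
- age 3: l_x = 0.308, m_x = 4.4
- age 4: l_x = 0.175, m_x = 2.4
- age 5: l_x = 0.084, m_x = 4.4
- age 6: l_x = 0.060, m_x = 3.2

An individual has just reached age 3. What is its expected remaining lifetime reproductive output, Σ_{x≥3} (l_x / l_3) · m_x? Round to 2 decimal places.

l_3 = 0.308. Conditional survival from age 3 to x is l_x / l_3.
  x=3: (0.308/0.308) × 4.4 = 4.4000
  x=4: (0.175/0.308) × 2.4 = 1.3636
  x=5: (0.084/0.308) × 4.4 = 1.2000
  x=6: (0.060/0.308) × 3.2 = 0.6234
Sum = 4.4000 + 1.3636 + 1.2000 + 0.6234 = 7.5870

7.59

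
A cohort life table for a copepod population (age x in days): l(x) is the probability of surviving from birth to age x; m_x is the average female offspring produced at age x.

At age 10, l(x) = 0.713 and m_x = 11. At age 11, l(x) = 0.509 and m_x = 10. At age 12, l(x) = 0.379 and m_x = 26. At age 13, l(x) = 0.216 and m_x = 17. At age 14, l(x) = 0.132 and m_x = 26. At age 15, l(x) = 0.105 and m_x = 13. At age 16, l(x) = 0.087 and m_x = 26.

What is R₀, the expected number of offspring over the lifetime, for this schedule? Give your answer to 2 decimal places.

R₀ = Σ l(x) m_x:
  age 10: 0.713 × 11 = 7.8430
  age 11: 0.509 × 10 = 5.0900
  age 12: 0.379 × 26 = 9.8540
  age 13: 0.216 × 17 = 3.6720
  age 14: 0.132 × 26 = 3.4320
  age 15: 0.105 × 13 = 1.3650
  age 16: 0.087 × 26 = 2.2620
R₀ = 7.8430 + 5.0900 + 9.8540 + 3.6720 + 3.4320 + 1.3650 + 2.2620 = 33.5180

33.52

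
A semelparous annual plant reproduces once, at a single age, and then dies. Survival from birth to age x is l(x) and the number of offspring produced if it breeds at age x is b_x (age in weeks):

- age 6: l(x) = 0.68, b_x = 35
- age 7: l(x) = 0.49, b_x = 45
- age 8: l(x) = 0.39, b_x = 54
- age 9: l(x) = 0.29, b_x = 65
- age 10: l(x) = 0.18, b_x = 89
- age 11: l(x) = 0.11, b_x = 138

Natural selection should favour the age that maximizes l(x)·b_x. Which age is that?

Expected offspring if breeding at age x = l(x) × b_x:
  age 6: 0.68 × 35 = 23.800
  age 7: 0.49 × 45 = 22.050
  age 8: 0.39 × 54 = 21.060
  age 9: 0.29 × 65 = 18.850
  age 10: 0.18 × 89 = 16.020
  age 11: 0.11 × 138 = 15.180
Maximum at age 6 (23.800).

6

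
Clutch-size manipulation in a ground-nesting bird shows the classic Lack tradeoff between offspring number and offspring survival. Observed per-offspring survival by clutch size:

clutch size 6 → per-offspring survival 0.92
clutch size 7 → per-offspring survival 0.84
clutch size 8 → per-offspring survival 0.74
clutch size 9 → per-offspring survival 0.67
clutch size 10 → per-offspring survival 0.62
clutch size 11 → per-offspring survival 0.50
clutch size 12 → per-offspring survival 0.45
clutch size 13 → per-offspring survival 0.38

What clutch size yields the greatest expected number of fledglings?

10

Expected fledglings = c × s(c):
  c=6: 6 × 0.92 = 5.520
  c=7: 7 × 0.84 = 5.880
  c=8: 8 × 0.74 = 5.920
  c=9: 9 × 0.67 = 6.030
  c=10: 10 × 0.62 = 6.200
  c=11: 11 × 0.50 = 5.500
  c=12: 12 × 0.45 = 5.400
  c=13: 13 × 0.38 = 4.940
Maximum at c = 10 (6.200 fledglings).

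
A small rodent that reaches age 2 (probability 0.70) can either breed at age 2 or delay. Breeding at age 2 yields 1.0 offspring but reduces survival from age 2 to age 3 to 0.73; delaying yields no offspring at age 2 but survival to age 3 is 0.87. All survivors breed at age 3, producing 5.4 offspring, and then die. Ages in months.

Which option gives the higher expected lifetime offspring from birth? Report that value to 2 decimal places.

breed at age 2: R₀ = 0.70 × (1.0 + 0.73 × 5.4) = 0.70 × 4.9420 = 3.4594
delay to age 3: R₀ = 0.70 × (0.87 × 5.4) = 0.70 × 4.6980 = 3.2886
Higher: breed at age 2 (3.4594).

3.46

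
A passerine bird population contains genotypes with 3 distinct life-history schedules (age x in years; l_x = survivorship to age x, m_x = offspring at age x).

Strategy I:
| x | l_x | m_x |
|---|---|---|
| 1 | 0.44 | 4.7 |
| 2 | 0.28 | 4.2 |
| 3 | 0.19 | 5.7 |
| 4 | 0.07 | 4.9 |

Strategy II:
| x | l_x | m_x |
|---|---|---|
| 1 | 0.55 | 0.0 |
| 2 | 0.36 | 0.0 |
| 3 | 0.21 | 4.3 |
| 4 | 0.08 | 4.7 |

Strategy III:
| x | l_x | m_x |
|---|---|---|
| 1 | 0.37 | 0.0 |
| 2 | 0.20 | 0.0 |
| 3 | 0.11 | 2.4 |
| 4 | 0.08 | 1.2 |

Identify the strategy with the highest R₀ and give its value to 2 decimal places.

4.67

Strategy I: R₀ = 0.44×4.7 + 0.28×4.2 + 0.19×5.7 + 0.07×4.9 = 4.6700
Strategy II: R₀ = 0.55×0.0 + 0.36×0.0 + 0.21×4.3 + 0.08×4.7 = 1.2790
Strategy III: R₀ = 0.37×0.0 + 0.20×0.0 + 0.11×2.4 + 0.08×1.2 = 0.3600
Highest R₀: strategy I with 4.6700.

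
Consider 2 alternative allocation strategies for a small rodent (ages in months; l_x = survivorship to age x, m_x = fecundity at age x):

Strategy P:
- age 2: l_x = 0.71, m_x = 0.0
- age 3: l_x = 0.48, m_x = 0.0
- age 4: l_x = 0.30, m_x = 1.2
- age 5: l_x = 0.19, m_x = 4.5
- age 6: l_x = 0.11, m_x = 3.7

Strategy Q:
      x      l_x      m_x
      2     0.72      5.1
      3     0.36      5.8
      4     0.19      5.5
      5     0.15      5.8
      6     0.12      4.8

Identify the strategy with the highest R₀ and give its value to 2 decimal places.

8.25

Strategy P: R₀ = 0.71×0.0 + 0.48×0.0 + 0.30×1.2 + 0.19×4.5 + 0.11×3.7 = 1.6220
Strategy Q: R₀ = 0.72×5.1 + 0.36×5.8 + 0.19×5.5 + 0.15×5.8 + 0.12×4.8 = 8.2510
Highest R₀: strategy Q with 8.2510.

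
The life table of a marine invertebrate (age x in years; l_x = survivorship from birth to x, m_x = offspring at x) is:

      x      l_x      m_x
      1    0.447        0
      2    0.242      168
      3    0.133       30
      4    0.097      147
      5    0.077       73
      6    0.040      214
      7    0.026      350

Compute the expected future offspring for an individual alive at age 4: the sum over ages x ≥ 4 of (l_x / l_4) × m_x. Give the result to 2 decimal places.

387.01

l_4 = 0.097. Conditional survival from age 4 to x is l_x / l_4.
  x=4: (0.097/0.097) × 147 = 147.0000
  x=5: (0.077/0.097) × 73 = 57.9485
  x=6: (0.040/0.097) × 214 = 88.2474
  x=7: (0.026/0.097) × 350 = 93.8144
Sum = 147.0000 + 57.9485 + 88.2474 + 93.8144 = 387.0103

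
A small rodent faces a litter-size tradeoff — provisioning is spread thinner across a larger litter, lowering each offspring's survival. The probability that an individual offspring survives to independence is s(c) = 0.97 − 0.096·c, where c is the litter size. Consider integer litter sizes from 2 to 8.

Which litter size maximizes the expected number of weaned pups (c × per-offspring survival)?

Expected weaned pups = c × s(c):
  c=2: 2 × 0.778 = 1.556
  c=3: 3 × 0.682 = 2.046
  c=4: 4 × 0.586 = 2.344
  c=5: 5 × 0.490 = 2.450
  c=6: 6 × 0.394 = 2.364
  c=7: 7 × 0.298 = 2.086
  c=8: 8 × 0.202 = 1.616
Maximum at c = 5 (2.450 weaned pups).

5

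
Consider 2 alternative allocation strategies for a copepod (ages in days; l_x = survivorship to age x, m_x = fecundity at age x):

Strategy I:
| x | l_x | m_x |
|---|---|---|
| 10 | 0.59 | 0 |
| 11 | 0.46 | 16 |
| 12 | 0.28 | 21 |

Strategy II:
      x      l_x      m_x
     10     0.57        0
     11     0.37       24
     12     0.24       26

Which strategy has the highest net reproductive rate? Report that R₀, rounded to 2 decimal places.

15.12

Strategy I: R₀ = 0.59×0 + 0.46×16 + 0.28×21 = 13.2400
Strategy II: R₀ = 0.57×0 + 0.37×24 + 0.24×26 = 15.1200
Highest R₀: strategy II with 15.1200.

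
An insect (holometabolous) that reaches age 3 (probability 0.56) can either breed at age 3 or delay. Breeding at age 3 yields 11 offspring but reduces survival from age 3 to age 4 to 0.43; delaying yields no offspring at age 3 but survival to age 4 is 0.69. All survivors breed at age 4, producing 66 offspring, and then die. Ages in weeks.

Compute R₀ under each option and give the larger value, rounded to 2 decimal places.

breed at age 3: R₀ = 0.56 × (11 + 0.43 × 66) = 0.56 × 39.3800 = 22.0528
delay to age 4: R₀ = 0.56 × (0.69 × 66) = 0.56 × 45.5400 = 25.5024
Higher: delay to age 4 (25.5024).

25.50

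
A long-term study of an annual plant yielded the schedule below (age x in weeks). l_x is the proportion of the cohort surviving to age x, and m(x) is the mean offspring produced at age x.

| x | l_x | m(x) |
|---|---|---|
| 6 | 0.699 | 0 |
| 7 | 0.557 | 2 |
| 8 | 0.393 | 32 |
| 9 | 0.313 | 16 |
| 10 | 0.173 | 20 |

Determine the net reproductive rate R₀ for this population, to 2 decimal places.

R₀ = Σ l_x m(x):
  age 6: 0.699 × 0 = 0.0000
  age 7: 0.557 × 2 = 1.1140
  age 8: 0.393 × 32 = 12.5760
  age 9: 0.313 × 16 = 5.0080
  age 10: 0.173 × 20 = 3.4600
R₀ = 0.0000 + 1.1140 + 12.5760 + 5.0080 + 3.4600 = 22.1580

22.16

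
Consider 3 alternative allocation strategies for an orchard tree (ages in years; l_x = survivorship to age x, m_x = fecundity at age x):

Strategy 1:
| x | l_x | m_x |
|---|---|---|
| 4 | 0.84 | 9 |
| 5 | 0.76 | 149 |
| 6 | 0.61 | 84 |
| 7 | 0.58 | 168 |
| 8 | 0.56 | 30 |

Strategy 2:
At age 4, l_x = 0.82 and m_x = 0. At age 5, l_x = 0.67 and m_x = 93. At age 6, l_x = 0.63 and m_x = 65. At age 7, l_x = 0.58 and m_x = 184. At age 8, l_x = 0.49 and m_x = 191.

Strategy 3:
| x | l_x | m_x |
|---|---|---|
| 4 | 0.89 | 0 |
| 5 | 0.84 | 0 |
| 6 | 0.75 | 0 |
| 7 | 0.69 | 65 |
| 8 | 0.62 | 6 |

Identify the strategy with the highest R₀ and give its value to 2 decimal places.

303.57

Strategy 1: R₀ = 0.84×9 + 0.76×149 + 0.61×84 + 0.58×168 + 0.56×30 = 286.2800
Strategy 2: R₀ = 0.82×0 + 0.67×93 + 0.63×65 + 0.58×184 + 0.49×191 = 303.5700
Strategy 3: R₀ = 0.89×0 + 0.84×0 + 0.75×0 + 0.69×65 + 0.62×6 = 48.5700
Highest R₀: strategy 2 with 303.5700.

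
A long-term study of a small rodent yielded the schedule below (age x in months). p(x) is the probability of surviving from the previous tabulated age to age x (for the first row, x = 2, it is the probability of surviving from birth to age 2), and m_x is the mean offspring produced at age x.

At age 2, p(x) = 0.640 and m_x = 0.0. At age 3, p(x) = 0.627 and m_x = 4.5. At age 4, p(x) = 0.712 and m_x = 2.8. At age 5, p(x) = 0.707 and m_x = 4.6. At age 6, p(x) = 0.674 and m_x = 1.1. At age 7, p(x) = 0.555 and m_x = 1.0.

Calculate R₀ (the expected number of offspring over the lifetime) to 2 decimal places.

3.76

Survivorship from birth: l_x = p_2·p_3·…·p_x.
  l_2 = 0.64000
  l_3 = 0.40128
  l_4 = 0.28571
  l_5 = 0.20200
  l_6 = 0.13615
  l_7 = 0.07556
R₀ = Σ l_x m_x:
  age 2: 0.64000 × 0.0 = 0.0000
  age 3: 0.40128 × 4.5 = 1.8058
  age 4: 0.28571 × 2.8 = 0.8000
  age 5: 0.20200 × 4.6 = 0.9292
  age 6: 0.13615 × 1.1 = 0.1498
  age 7: 0.07556 × 1.0 = 0.0756
R₀ = 0.0000 + 1.8058 + 0.8000 + 0.9292 + 0.1498 + 0.0756 = 3.7603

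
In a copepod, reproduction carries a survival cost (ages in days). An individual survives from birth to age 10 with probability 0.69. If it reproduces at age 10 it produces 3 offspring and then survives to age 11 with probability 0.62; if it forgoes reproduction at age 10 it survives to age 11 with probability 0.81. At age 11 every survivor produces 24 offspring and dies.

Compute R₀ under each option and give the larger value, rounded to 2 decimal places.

breed at age 10: R₀ = 0.69 × (3 + 0.62 × 24) = 0.69 × 17.8800 = 12.3372
delay to age 11: R₀ = 0.69 × (0.81 × 24) = 0.69 × 19.4400 = 13.4136
Higher: delay to age 11 (13.4136).

13.41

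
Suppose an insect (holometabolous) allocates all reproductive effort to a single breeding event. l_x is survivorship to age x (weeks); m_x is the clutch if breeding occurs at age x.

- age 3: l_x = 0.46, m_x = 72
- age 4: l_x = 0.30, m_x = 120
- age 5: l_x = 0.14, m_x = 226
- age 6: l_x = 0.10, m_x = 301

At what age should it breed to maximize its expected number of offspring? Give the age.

4

Expected offspring if breeding at age x = l_x × m_x:
  age 3: 0.46 × 72 = 33.120
  age 4: 0.30 × 120 = 36.000
  age 5: 0.14 × 226 = 31.640
  age 6: 0.10 × 301 = 30.100
Maximum at age 4 (36.000).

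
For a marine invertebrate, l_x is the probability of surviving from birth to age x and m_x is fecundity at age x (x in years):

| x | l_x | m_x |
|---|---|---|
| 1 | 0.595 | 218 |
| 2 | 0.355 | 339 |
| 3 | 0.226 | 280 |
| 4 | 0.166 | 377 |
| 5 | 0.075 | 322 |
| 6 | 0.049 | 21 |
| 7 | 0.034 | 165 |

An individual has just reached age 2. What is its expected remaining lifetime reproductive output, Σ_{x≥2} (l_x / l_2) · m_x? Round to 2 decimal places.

l_2 = 0.355. Conditional survival from age 2 to x is l_x / l_2.
  x=2: (0.355/0.355) × 339 = 339.0000
  x=3: (0.226/0.355) × 280 = 178.2535
  x=4: (0.166/0.355) × 377 = 176.2873
  x=5: (0.075/0.355) × 322 = 68.0282
  x=6: (0.049/0.355) × 21 = 2.8986
  x=7: (0.034/0.355) × 165 = 15.8028
Sum = 339.0000 + 178.2535 + 176.2873 + 68.0282 + 2.8986 + 15.8028 = 780.2704

780.27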